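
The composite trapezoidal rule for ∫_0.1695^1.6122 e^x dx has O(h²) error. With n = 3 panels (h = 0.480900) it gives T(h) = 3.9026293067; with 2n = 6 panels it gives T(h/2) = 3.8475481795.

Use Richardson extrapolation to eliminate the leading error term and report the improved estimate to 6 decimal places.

3.829188

With r = 2 the leading error scales as h^2, so the weight is 2^2 = 4.
Difference of the inputs: 3.8475481795 − 3.9026293067 = -0.0550811272
Divide by 2^2 − 1 = 3: (-0.0550811272)/3 = -0.0183603757
R = A(h/2) + (A(h/2) − A(h))/3 = 3.8475481795 − 0.0183603757 = 3.8291878038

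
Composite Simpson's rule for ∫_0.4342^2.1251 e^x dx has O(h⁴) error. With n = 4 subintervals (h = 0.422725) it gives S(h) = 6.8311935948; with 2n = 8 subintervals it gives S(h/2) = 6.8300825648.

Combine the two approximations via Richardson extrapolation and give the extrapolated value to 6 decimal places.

The method has order 4: 2^4 = 16.
A(h/2) − A(h) = 6.8300825648 − 6.8311935948 = -0.0011110300
Divide by 2^4 − 1 = 15: (-0.0011110300)/15 = -0.0000740687
R = A(h/2) + (A(h/2) − A(h))/15 = 6.8300825648 − 0.0000740687 = 6.8300084961
Gap between inputs: 1.111e-03; correction applied: −0.0000740687.

6.830008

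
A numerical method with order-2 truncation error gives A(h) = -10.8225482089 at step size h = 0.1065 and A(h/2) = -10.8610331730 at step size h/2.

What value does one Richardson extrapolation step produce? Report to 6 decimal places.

r = 2: numerator weight 4, denominator 3.
Weighted: (-43.4441326920) − (-10.8225482089) = -32.6215844831
Denominator 4 − 1 = 3.
So the Richardson estimate is -10.8738614944.

-10.873861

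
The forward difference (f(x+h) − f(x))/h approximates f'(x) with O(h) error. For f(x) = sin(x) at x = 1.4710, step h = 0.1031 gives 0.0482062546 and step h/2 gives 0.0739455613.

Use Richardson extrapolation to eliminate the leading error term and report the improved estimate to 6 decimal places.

With r = 1 the leading error scales as h^1, so the weight is 2^1 = 2.
2*0.0739455613 − 0.0482062546 = 0.0996848680
Divide by 2^1 − 1 = 1.
Extrapolated: 0.0996848680 / 1 = 0.0996848680
Correction |R − A(h/2)| = 2.574e-02; gap |A(h/2) − A(h)| = 2.574e-02.

0.099685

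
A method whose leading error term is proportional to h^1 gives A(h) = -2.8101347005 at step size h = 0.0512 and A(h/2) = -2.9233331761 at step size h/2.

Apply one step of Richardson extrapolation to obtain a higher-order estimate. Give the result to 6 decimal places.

-3.036532

Order 1 gives 2^r = 2 and 2^r − 1 = 1.
2*(-2.9233331761) − (-2.8101347005) = -3.0365316517
Extrapolated: (-3.0365316517) / 1 = -3.0365316517
Shift from A(h/2): −0.1131984756.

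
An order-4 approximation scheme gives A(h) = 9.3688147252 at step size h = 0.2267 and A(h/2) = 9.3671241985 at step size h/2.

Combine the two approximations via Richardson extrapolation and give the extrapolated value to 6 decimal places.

Error is O(h^4); halving h shrinks it by 2^4 = 16.
16*9.3671241985 = 149.8739871760; subtract 9.3688147252 → 140.5051724508
R = 140.5051724508/15 = 9.3670114967

9.367011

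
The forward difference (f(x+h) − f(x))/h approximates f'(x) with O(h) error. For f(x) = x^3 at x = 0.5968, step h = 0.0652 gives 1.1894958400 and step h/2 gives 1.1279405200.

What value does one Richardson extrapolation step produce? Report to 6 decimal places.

The method has order 1: 2^1 = 2.
Top: 2(1.1279405200) − (1.1894958400) = 1.0663852000
1.0663852000 ÷ 1 = 1.0663852000
Correction |R − A(h/2)| = 6.156e-02; gap |A(h/2) − A(h)| = 6.156e-02.

1.066385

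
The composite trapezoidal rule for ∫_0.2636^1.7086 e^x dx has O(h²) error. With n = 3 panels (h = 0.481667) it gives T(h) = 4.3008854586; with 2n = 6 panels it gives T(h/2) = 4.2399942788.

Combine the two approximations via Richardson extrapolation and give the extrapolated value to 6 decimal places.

4.219697

Error is O(h^2); halving h shrinks it by 2^2 = 4.
Numerator 4*A(h/2) − A(h) = 4*4.2399942788 − 4.3008854586 = 12.6590916566
Divide by 2^2 − 1 = 3.
Extrapolated: 12.6590916566 / 3 = 4.2196972189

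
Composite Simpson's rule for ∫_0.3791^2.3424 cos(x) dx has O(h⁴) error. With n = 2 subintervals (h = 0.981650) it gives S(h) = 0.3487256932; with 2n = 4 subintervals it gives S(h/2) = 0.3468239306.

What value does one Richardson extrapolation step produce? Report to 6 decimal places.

Method order is 4; weight 2^4 = 16.
2^4 × A(h/2) = 5.5491828896; minus A(h) gives 5.2004571964.
Extrapolated: 5.2004571964 / 15 = 0.3466971464

0.346697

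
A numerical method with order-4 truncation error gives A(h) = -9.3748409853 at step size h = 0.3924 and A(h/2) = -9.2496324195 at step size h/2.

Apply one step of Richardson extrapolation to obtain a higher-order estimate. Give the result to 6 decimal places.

-9.241285

Order 4 gives 2^r = 16 and 2^r − 1 = 15.
16·(-9.2496324195) − (-9.3748409853) = -138.6192777267
R = (-138.6192777267)/15 = -9.2412851818
Shift from A(h/2): +0.0083472377.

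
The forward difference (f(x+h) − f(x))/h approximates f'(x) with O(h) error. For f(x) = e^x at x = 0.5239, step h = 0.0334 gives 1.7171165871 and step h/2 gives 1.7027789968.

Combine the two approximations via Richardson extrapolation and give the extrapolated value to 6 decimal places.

Order 1 gives 2^r = 2 and 2^r − 1 = 1.
2 × 1.7027789968 − 1.7171165871 = 1.6884414065
R = 1.6884414065/1 = 1.6884414065
Gap between inputs: 1.434e-02; correction applied: −0.0143375903.

1.688441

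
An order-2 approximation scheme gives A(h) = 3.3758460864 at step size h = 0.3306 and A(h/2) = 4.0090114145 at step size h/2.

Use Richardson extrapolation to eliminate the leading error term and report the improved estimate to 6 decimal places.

Method order is 2; weight 2^2 = 4.
4*4.0090114145 = 16.0360456580; 16.0360456580 − 3.3758460864 = 12.6601995716
Denominator 4 − 1 = 3.
Extrapolated: 12.6601995716 / 3 = 4.2200665239
Gap between inputs: 6.332e-01; correction applied: +0.2110551094.

4.220067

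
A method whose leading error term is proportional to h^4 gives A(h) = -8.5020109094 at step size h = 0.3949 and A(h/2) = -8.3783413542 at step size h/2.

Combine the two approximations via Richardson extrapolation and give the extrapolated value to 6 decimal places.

-8.370097

The method has order 4: 2^4 = 16.
Weighted: (-134.0534616672) − (-8.5020109094) = -125.5514507578
Extrapolated: (-125.5514507578) / 15 = -8.3700967172
Gap between inputs: 1.237e-01; correction applied: +0.0082446370.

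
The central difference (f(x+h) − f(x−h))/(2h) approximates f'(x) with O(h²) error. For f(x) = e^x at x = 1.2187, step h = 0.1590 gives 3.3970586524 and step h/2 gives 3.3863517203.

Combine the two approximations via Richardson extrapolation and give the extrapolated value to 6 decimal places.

Error is O(h^2); halving h shrinks it by 2^2 = 4.
Top: 4(3.3863517203) − (3.3970586524) = 10.1483482288
(4×3.3863517203 − 3.3970586524)/(4 − 1) = 3.3827827429
Correction |R − A(h/2)| = 3.569e-03; gap |A(h/2) − A(h)| = 1.071e-02.

3.382783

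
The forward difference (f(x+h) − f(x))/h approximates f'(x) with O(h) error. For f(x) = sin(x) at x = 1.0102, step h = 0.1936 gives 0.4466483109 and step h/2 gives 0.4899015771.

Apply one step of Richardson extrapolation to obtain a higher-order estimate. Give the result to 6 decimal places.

With r = 1 the leading error scales as h^1, so the weight is 2^1 = 2.
2 × 0.4899015771 = 0.9798031542; 0.9798031542 − 0.4466483109 = 0.5331548433
Denominator 2 − 1 = 1.
(2 × 0.4899015771 − 0.4466483109)/(2 − 1) = 0.5331548433

0.533155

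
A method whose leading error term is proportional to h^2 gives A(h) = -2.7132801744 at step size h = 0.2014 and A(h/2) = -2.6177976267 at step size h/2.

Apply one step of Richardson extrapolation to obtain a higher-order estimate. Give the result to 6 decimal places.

The method has order 2: 2^2 = 4.
A(h/2) − A(h) = -2.6177976267 − (-2.7132801744) = 0.0954825477
Divide by 2^2 − 1 = 3: 0.0954825477/3 = 0.0318275159
R = -2.6177976267 + 0.0318275159 = -2.5859701108
Correction |R − A(h/2)| = 3.183e-02; gap |A(h/2) − A(h)| = 9.548e-02.

-2.585970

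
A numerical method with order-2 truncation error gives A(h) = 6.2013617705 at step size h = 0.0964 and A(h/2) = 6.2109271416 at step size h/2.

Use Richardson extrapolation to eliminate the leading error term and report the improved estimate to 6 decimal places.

Method order is 2; weight 2^2 = 4.
A(h/2) − A(h) = 6.2109271416 − 6.2013617705 = 0.0095653711
Correction (A(h/2) − A(h))/(4 − 1) = 0.0095653711/3 = 0.0031884570
R = A(h/2) + (A(h/2) − A(h))/3 = 6.2109271416 + 0.0031884570 = 6.2141155986
Correction |R − A(h/2)| = 3.188e-03; gap |A(h/2) − A(h)| = 9.565e-03.

6.214116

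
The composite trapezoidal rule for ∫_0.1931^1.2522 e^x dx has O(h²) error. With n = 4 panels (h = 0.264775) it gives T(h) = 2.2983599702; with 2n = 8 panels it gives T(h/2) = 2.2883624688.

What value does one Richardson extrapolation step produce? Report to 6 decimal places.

r = 2: numerator weight 4, denominator 3.
Top: 4(2.2883624688) − (2.2983599702) = 6.8550899050
Denominator 4 − 1 = 3.
Result: 2.2850299683

2.285030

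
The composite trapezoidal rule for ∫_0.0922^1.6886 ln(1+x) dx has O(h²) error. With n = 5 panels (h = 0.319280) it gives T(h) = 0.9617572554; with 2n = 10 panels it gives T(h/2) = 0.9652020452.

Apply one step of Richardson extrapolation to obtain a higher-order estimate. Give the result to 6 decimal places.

0.966350

r = 2: numerator weight 4, denominator 3.
4×0.9652020452 − 0.9617572554 = 2.8990509254
Divide by 2^2 − 1 = 3.
Result: 0.9663503085
Correction |R − A(h/2)| = 1.148e-03; gap |A(h/2) − A(h)| = 3.445e-03.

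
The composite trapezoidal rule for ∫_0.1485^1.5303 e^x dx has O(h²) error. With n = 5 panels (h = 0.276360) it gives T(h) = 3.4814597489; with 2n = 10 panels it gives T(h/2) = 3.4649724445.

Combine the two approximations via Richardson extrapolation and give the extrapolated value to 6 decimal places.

3.459477

Order 2 gives 2^r = 4 and 2^r − 1 = 3.
Weighted: 13.8598897780 − 3.4814597489 = 10.3784300291
Denominator 4 − 1 = 3.
(4 × 3.4649724445 − 3.4814597489)/(4 − 1) = 3.4594766764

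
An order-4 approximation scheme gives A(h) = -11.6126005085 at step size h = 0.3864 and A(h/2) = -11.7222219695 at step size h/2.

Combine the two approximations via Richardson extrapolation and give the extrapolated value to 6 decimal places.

r = 4: numerator weight 16, denominator 15.
Difference of the inputs: -11.7222219695 − (-11.6126005085) = -0.1096214610
Divide by 2^4 − 1 = 15: (-0.1096214610)/15 = -0.0073080974
R = -11.7222219695 − 0.0073080974 = -11.7295300669
Shift from A(h/2): −0.0073080974.

-11.729530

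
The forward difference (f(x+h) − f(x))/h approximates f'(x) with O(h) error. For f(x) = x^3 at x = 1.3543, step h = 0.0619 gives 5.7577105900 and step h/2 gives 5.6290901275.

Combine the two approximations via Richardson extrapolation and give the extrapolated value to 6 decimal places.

With r = 1 the leading error scales as h^1, so the weight is 2^1 = 2.
2 × 5.6290901275 − 5.7577105900 = 5.5004696650
R = 5.5004696650/1 = 5.5004696650

5.500470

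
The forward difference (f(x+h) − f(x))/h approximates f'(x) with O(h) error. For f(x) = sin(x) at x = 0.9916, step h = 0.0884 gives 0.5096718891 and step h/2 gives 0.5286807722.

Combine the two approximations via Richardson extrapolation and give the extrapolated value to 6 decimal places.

The method has order 1: 2^1 = 2.
Numerator 2 × A(h/2) − A(h) = 2 × 0.5286807722 − 0.5096718891 = 0.5476896553
R = 0.5476896553/1 = 0.5476896553

0.547690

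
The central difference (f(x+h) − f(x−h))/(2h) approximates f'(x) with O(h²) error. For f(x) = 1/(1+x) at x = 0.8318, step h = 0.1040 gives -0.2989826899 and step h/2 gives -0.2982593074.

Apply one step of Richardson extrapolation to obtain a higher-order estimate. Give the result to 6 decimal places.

-0.298018

Order 2 gives 2^r = 4 and 2^r − 1 = 3.
2^2·A(h/2) = -1.1930372296; minus A(h) gives -0.8940545397.
Denominator 4 − 1 = 3.
(4·(-0.2982593074) − (-0.2989826899))/(4 − 1) = -0.2980181799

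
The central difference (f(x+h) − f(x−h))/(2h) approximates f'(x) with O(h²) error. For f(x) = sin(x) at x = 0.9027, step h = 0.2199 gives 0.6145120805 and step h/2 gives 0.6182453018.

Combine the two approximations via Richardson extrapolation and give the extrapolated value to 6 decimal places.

Error is O(h^2); halving h shrinks it by 2^2 = 4.
Numerator 4*A(h/2) − A(h) = 4*0.6182453018 − 0.6145120805 = 1.8584691267
Divide by 2^2 − 1 = 3.
R = 1.8584691267/3 = 0.6194897089
Shift from A(h/2): +0.0012444071.

0.619490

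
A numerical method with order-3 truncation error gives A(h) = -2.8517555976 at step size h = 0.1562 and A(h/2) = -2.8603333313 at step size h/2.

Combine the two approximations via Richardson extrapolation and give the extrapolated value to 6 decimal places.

-2.861559

With r = 3 the leading error scales as h^3, so the weight is 2^3 = 8.
8 × (-2.8603333313) = -22.8826666504; (-22.8826666504) − (-2.8517555976) = -20.0309110528
(-20.0309110528) ÷ 7 = -2.8615587218
Gap between inputs: 8.578e-03; correction applied: −0.0012253905.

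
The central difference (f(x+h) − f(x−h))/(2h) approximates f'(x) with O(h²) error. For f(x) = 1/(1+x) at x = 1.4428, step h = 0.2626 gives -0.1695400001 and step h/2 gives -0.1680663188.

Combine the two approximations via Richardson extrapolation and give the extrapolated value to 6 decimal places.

Method order is 2; weight 2^2 = 4.
Top: 4(-0.1680663188) − (-0.1695400001) = -0.5027252751
(-0.5027252751) ÷ 3 = -0.1675750917
Gap between inputs: 1.474e-03; correction applied: +0.0004912271.

-0.167575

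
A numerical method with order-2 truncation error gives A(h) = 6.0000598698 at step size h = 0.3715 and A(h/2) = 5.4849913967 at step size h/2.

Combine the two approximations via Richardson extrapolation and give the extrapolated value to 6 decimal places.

r = 2, so 2^r = 4.
Numerator 4·A(h/2) − A(h) = 4·5.4849913967 − 6.0000598698 = 15.9399057170
Denominator 4 − 1 = 3.
(4·5.4849913967 − 6.0000598698)/(4 − 1) = 5.3133019057

5.313302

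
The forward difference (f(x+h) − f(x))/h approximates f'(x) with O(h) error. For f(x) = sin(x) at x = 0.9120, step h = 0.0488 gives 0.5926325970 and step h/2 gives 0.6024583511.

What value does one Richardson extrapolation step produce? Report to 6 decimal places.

r = 1: numerator weight 2, denominator 1.
Numerator 2·A(h/2) − A(h) = 2·0.6024583511 − 0.5926325970 = 0.6122841052
Denominator 2 − 1 = 1.
So the Richardson estimate is 0.6122841052.
Gap between inputs: 9.826e-03; correction applied: +0.0098257541.

0.612284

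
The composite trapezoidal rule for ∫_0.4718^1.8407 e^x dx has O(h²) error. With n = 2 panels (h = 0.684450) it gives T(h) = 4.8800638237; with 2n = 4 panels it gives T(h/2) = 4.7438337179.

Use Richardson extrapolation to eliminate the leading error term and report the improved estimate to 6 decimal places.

Method order is 2; weight 2^2 = 4.
Weighted: 18.9753348716 − 4.8800638237 = 14.0952710479
Divide by 2^2 − 1 = 3.
Extrapolated: 14.0952710479 / 3 = 4.6984236826
Correction |R − A(h/2)| = 4.541e-02; gap |A(h/2) − A(h)| = 1.362e-01.

4.698424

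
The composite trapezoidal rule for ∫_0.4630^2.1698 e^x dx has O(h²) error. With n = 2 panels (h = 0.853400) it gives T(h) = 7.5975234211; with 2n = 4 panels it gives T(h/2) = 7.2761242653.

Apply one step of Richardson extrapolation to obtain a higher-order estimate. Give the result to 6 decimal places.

7.168991

Method order is 2; weight 2^2 = 4.
4 × 7.2761242653 = 29.1044970612; 29.1044970612 − 7.5975234211 = 21.5069736401
Divide by 2^2 − 1 = 3.
Result: 7.1689912134
Shift from A(h/2): −0.1071330519.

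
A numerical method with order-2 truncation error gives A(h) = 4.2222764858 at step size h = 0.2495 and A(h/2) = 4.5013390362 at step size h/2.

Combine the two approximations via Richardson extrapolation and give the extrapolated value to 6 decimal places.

r = 2, so 2^r = 4.
Weighted: 18.0053561448 − 4.2222764858 = 13.7830796590
Divide by 2^2 − 1 = 3.
R = 13.7830796590/3 = 4.5943598863

4.594360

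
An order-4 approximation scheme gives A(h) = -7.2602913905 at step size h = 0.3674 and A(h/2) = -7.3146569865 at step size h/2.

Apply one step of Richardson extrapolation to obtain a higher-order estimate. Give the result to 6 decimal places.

With r = 4 the leading error scales as h^4, so the weight is 2^4 = 16.
Weighted: (-117.0345117840) − (-7.2602913905) = -109.7742203935
R = (-109.7742203935)/15 = -7.3182813596
Correction |R − A(h/2)| = 3.624e-03; gap |A(h/2) − A(h)| = 5.437e-02.

-7.318281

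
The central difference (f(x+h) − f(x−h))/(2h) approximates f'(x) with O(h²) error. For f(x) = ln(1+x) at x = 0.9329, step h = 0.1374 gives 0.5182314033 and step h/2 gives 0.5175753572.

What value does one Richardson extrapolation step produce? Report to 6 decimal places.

0.517357

With r = 2 the leading error scales as h^2, so the weight is 2^2 = 4.
A(h/2) − A(h) = 0.5175753572 − 0.5182314033 = -0.0006560461
Correction (A(h/2) − A(h))/(4 − 1) = (-0.0006560461)/3 = -0.0002186820
R = 0.5175753572 − 0.0002186820 = 0.5173566752
Correction |R − A(h/2)| = 2.187e-04; gap |A(h/2) − A(h)| = 6.560e-04.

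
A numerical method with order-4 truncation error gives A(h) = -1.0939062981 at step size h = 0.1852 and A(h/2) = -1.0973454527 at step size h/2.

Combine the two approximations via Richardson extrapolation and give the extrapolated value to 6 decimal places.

Method order is 4; weight 2^4 = 16.
16 × (-1.0973454527) = -17.5575272432; (-17.5575272432) − (-1.0939062981) = -16.4636209451
(16 × (-1.0973454527) − (-1.0939062981))/(16 − 1) = -1.0975747297

-1.097575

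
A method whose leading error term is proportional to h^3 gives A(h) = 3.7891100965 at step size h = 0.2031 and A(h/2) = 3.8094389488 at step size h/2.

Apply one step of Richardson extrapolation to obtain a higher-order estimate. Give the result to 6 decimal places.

3.812343

Error is O(h^3); halving h shrinks it by 2^3 = 8.
Numerator 8 × A(h/2) − A(h) = 8 × 3.8094389488 − 3.7891100965 = 26.6864014939
Divide by 2^3 − 1 = 7.
26.6864014939 ÷ 7 = 3.8123430706
Correction |R − A(h/2)| = 2.904e-03; gap |A(h/2) − A(h)| = 2.033e-02.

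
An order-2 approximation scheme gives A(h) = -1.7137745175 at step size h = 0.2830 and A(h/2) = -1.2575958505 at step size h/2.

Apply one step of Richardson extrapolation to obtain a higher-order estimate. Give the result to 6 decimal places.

-1.105536

The method has order 2: 2^2 = 4.
4·(-1.2575958505) = -5.0303834020; (-5.0303834020) − (-1.7137745175) = -3.3166088845
Denominator 4 − 1 = 3.
R = (-3.3166088845)/3 = -1.1055362948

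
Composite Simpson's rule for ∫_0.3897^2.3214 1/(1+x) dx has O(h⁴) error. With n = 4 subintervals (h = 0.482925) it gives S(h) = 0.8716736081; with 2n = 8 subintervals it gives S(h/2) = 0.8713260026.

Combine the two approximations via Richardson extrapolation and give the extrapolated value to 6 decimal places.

0.871303

Leading term ∝ h^4; use weight 16 = 2^4.
2^4*A(h/2) = 13.9412160416; minus A(h) gives 13.0695424335.
Extrapolated: 13.0695424335 / 15 = 0.8713028289
Gap between inputs: 3.476e-04; correction applied: −0.0000231737.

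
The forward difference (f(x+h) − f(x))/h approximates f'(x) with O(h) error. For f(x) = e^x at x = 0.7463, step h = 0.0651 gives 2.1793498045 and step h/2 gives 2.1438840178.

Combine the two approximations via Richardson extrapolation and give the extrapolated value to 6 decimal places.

2.108418

With r = 1 the leading error scales as h^1, so the weight is 2^1 = 2.
Numerator 2×A(h/2) − A(h) = 2×2.1438840178 − 2.1793498045 = 2.1084182311
Extrapolated: 2.1084182311 / 1 = 2.1084182311
Correction |R − A(h/2)| = 3.547e-02; gap |A(h/2) − A(h)| = 3.547e-02.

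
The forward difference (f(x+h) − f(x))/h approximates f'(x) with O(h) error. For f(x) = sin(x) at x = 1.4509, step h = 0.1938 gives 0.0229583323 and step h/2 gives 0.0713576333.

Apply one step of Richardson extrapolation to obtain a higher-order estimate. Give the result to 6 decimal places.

0.119757

Error is O(h^1); halving h shrinks it by 2^1 = 2.
2*0.0713576333 = 0.1427152666; 0.1427152666 − 0.0229583323 = 0.1197569343
Denominator 2 − 1 = 1.
Extrapolated: 0.1197569343 / 1 = 0.1197569343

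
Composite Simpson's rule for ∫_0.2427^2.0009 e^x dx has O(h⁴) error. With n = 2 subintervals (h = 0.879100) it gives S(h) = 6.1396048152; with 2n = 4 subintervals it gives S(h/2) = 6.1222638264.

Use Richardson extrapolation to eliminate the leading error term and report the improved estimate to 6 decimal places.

6.121108

With r = 4 the leading error scales as h^4, so the weight is 2^4 = 16.
Top: 16(6.1222638264) − (6.1396048152) = 91.8166164072
Divide by 2^4 − 1 = 15.
Extrapolated: 91.8166164072 / 15 = 6.1211077605
Gap between inputs: 1.734e-02; correction applied: −0.0011560659.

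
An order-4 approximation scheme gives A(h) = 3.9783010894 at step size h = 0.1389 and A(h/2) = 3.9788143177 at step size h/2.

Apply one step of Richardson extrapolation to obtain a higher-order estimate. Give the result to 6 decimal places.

3.978849

r = 4: numerator weight 16, denominator 15.
Weighted: 63.6610290832 − 3.9783010894 = 59.6827279938
Extrapolated: 59.6827279938 / 15 = 3.9788485329
Shift from A(h/2): +0.0000342152.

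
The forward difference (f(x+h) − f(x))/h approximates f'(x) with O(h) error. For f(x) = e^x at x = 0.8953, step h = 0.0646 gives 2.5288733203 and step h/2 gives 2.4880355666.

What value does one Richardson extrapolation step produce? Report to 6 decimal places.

Error is O(h^1); halving h shrinks it by 2^1 = 2.
Difference of the inputs: 2.4880355666 − 2.5288733203 = -0.0408377537
Divide by 2^1 − 1 = 1: (-0.0408377537)/1 = -0.0408377537
R = 2.4880355666 − 0.0408377537 = 2.4471978129

2.447198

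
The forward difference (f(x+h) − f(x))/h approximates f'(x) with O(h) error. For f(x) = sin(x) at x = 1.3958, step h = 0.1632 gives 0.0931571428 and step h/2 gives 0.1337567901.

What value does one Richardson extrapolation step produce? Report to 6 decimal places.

With r = 1 the leading error scales as h^1, so the weight is 2^1 = 2.
Top: 2(0.1337567901) − (0.0931571428) = 0.1743564374
Extrapolated: 0.1743564374 / 1 = 0.1743564374
Shift from A(h/2): +0.0405996473.

0.174356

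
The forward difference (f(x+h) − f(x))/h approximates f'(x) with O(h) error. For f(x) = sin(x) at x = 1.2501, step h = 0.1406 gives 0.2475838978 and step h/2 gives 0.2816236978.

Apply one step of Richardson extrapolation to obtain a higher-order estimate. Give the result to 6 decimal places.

Method order is 1; weight 2^1 = 2.
2*0.2816236978 = 0.5632473956; subtract 0.2475838978 → 0.3156634978
Divide by 2^1 − 1 = 1.
0.3156634978 ÷ 1 = 0.3156634978

0.315663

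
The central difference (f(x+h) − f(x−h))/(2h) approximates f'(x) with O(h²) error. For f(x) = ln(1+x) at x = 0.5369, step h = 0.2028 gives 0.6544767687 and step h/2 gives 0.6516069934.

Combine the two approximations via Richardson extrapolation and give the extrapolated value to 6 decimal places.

0.650650

Error is O(h^2); halving h shrinks it by 2^2 = 4.
4 × 0.6516069934 = 2.6064279736; subtract 0.6544767687 → 1.9519512049
1.9519512049 ÷ 3 = 0.6506504016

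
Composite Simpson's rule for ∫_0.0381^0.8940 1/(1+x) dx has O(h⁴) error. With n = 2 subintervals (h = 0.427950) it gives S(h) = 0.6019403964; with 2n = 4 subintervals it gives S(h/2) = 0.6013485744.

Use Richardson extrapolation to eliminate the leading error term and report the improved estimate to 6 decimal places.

0.601309

Error is O(h^4); halving h shrinks it by 2^4 = 16.
Numerator 16 × A(h/2) − A(h) = 16 × 0.6013485744 − 0.6019403964 = 9.0196367940
Denominator 16 − 1 = 15.
Extrapolated: 9.0196367940 / 15 = 0.6013091196
Correction |R − A(h/2)| = 3.945e-05; gap |A(h/2) − A(h)| = 5.918e-04.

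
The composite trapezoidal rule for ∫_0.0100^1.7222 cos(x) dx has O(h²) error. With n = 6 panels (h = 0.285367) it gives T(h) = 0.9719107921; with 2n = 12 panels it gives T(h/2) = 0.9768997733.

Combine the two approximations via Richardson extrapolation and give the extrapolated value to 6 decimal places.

The method has order 2: 2^2 = 4.
Top: 4(0.9768997733) − (0.9719107921) = 2.9356883011
(4×0.9768997733 − 0.9719107921)/(4 − 1) = 0.9785627670

0.978563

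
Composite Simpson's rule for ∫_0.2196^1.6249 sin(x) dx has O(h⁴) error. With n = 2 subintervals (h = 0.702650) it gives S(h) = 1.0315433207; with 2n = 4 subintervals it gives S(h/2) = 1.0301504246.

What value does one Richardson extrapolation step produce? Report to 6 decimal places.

With r = 4 the leading error scales as h^4, so the weight is 2^4 = 16.
A(h/2) − A(h) = 1.0301504246 − 1.0315433207 = -0.0013928961
Correction (A(h/2) − A(h))/(16 − 1) = (-0.0013928961)/15 = -0.0000928597
R = A(h/2) + (A(h/2) − A(h))/15 = 1.0301504246 − 0.0000928597 = 1.0300575649

1.030058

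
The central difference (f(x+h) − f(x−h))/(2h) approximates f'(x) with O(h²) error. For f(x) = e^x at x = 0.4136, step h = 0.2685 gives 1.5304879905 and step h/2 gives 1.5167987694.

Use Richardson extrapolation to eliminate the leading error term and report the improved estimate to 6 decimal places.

1.512236

The method has order 2: 2^2 = 4.
Weighted: 6.0671950776 − 1.5304879905 = 4.5367070871
Denominator 4 − 1 = 3.
Result: 1.5122356957
Gap between inputs: 1.369e-02; correction applied: −0.0045630737.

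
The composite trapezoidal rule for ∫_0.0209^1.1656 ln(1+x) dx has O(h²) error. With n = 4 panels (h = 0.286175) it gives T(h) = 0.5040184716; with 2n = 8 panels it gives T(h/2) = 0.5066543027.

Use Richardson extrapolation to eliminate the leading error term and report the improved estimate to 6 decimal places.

0.507533

Error is O(h^2); halving h shrinks it by 2^2 = 4.
Weighted: 2.0266172108 − 0.5040184716 = 1.5225987392
Denominator 4 − 1 = 3.
R = 1.5225987392/3 = 0.5075329131
Shift from A(h/2): +0.0008786104.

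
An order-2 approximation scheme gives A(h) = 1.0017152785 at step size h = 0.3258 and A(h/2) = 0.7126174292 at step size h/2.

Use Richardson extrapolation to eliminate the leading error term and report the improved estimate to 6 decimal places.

0.616251

r = 2, so 2^r = 4.
4*0.7126174292 = 2.8504697168; subtract 1.0017152785 → 1.8487544383
Denominator 4 − 1 = 3.
R = 1.8487544383/3 = 0.6162514794
Gap between inputs: 2.891e-01; correction applied: −0.0963659498.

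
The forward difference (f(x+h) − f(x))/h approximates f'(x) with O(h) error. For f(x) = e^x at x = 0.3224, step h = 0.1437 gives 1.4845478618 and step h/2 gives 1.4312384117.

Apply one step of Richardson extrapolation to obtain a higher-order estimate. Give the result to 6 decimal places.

Leading term ∝ h^1; use weight 2 = 2^1.
Difference of the inputs: 1.4312384117 − 1.4845478618 = -0.0533094501
Correction (A(h/2) − A(h))/(2 − 1) = (-0.0533094501)/1 = -0.0533094501
R = A(h/2) + (A(h/2) − A(h))/1 = 1.4312384117 − 0.0533094501 = 1.3779289616

1.377929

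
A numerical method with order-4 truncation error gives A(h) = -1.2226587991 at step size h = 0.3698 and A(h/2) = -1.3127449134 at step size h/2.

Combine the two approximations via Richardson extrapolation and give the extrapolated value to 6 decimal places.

The method has order 4: 2^4 = 16.
Weighted: (-21.0039186144) − (-1.2226587991) = -19.7812598153
Extrapolated: (-19.7812598153) / 15 = -1.3187506544

-1.318751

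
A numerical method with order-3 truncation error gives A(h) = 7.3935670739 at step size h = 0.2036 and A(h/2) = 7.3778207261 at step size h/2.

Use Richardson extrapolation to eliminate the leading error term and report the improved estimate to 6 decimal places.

7.375571

Method order is 3; weight 2^3 = 8.
8 × 7.3778207261 = 59.0225658088; 59.0225658088 − 7.3935670739 = 51.6289987349
Divide by 2^3 − 1 = 7.
So the Richardson estimate is 7.3755712478.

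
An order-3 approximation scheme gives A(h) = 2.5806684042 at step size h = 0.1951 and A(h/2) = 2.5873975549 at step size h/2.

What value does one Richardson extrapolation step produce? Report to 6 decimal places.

Leading term ∝ h^3; use weight 8 = 2^3.
A(h/2) − A(h) = 2.5873975549 − 2.5806684042 = 0.0067291507
Correction (A(h/2) − A(h))/(8 − 1) = 0.0067291507/7 = 0.0009613072
R = 2.5873975549 + 0.0009613072 = 2.5883588621

2.588359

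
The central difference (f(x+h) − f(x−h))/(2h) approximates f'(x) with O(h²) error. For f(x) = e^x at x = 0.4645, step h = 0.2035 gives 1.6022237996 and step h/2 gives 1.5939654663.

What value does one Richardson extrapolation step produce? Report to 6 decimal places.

With r = 2 the leading error scales as h^2, so the weight is 2^2 = 4.
4*1.5939654663 − 1.6022237996 = 4.7736380656
R = 4.7736380656/3 = 1.5912126885

1.591213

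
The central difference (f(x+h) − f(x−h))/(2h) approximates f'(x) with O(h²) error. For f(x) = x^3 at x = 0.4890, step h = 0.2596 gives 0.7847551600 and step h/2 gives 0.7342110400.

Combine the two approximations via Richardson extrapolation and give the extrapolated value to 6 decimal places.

Method order is 2; weight 2^2 = 4.
4 × 0.7342110400 = 2.9368441600; 2.9368441600 − 0.7847551600 = 2.1520890000
Denominator 4 − 1 = 3.
(4 × 0.7342110400 − 0.7847551600)/(4 − 1) = 0.7173630000
Shift from A(h/2): −0.0168480400.

0.717363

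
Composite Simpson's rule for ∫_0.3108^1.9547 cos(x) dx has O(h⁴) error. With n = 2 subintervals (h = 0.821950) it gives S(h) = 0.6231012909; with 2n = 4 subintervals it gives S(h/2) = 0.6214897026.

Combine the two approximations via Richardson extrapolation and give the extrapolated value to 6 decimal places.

With r = 4 the leading error scales as h^4, so the weight is 2^4 = 16.
Numerator 16 × A(h/2) − A(h) = 16 × 0.6214897026 − 0.6231012909 = 9.3207339507
Extrapolated: 9.3207339507 / 15 = 0.6213822634
Correction |R − A(h/2)| = 1.074e-04; gap |A(h/2) − A(h)| = 1.612e-03.

0.621382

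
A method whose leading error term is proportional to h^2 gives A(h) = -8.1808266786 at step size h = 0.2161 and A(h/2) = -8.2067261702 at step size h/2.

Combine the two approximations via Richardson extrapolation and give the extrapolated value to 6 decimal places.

-8.215359

r = 2, so 2^r = 4.
2^2*A(h/2) = -32.8269046808; minus A(h) gives -24.6460780022.
Denominator 4 − 1 = 3.
(4*(-8.2067261702) − (-8.1808266786))/(4 − 1) = -8.2153593341
Gap between inputs: 2.590e-02; correction applied: −0.0086331639.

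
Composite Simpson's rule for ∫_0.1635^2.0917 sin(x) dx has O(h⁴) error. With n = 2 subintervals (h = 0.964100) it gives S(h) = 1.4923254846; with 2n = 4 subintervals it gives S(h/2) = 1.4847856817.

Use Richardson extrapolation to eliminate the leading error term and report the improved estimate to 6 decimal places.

r = 4, so 2^r = 16.
Top: 16(1.4847856817) − (1.4923254846) = 22.2642454226
Denominator 16 − 1 = 15.
Result: 1.4842830282

1.484283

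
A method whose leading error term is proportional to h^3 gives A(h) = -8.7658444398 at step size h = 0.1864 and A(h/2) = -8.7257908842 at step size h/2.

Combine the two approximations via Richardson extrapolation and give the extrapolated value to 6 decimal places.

Leading term ∝ h^3; use weight 8 = 2^3.
8×(-8.7257908842) = -69.8063270736; subtract (-8.7658444398) → -61.0404826338
(8×(-8.7257908842) − (-8.7658444398))/(8 − 1) = -8.7200689477

-8.720069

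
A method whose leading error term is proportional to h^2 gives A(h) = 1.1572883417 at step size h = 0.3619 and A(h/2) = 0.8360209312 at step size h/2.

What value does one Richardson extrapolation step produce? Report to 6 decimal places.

Method order is 2; weight 2^2 = 4.
4*0.8360209312 = 3.3440837248; subtract 1.1572883417 → 2.1867953831
R = 2.1867953831/3 = 0.7289317944

0.728932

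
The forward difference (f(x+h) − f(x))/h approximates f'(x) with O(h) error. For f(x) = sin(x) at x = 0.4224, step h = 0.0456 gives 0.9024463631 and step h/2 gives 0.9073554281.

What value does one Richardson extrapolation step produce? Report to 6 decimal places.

0.912264

With r = 1 the leading error scales as h^1, so the weight is 2^1 = 2.
A(h/2) − A(h) = 0.9073554281 − 0.9024463631 = 0.0049090650
Divide by 2^1 − 1 = 1: 0.0049090650/1 = 0.0049090650
R = A(h/2) + (A(h/2) − A(h))/1 = 0.9073554281 + 0.0049090650 = 0.9122644931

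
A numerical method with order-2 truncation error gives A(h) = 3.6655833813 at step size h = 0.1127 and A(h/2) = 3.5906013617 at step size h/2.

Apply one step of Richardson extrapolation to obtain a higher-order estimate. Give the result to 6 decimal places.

3.565607

Method order is 2; weight 2^2 = 4.
Weighted: 14.3624054468 − 3.6655833813 = 10.6968220655
Divide by 2^2 − 1 = 3.
R = 10.6968220655/3 = 3.5656073552
Shift from A(h/2): −0.0249940065.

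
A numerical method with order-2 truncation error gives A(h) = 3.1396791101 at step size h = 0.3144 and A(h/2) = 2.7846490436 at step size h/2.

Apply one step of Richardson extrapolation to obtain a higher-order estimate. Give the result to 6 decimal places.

2.666306

Error is O(h^2); halving h shrinks it by 2^2 = 4.
Top: 4(2.7846490436) − (3.1396791101) = 7.9989170643
R = 7.9989170643/3 = 2.6663056881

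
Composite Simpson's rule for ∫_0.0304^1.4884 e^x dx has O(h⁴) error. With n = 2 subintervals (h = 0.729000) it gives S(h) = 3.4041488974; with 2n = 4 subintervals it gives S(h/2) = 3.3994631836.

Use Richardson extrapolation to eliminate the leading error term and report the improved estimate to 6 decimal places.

r = 4, so 2^r = 16.
Numerator 16 × A(h/2) − A(h) = 16 × 3.3994631836 − 3.4041488974 = 50.9872620402
50.9872620402 ÷ 15 = 3.3991508027
Correction |R − A(h/2)| = 3.124e-04; gap |A(h/2) − A(h)| = 4.686e-03.

3.399151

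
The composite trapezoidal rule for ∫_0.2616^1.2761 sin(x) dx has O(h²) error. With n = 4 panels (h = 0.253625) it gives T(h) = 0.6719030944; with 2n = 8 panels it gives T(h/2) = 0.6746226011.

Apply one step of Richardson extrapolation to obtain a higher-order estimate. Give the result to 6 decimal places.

0.675529

Order 2 gives 2^r = 4 and 2^r − 1 = 3.
Weighted: 2.6984904044 − 0.6719030944 = 2.0265873100
R = 2.0265873100/3 = 0.6755291033
Shift from A(h/2): +0.0009065022.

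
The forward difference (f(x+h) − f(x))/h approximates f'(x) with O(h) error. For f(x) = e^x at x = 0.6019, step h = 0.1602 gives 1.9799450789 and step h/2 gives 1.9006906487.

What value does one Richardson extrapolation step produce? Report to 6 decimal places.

The method has order 1: 2^1 = 2.
A(h/2) − A(h) = 1.9006906487 − 1.9799450789 = -0.0792544302
Correction (A(h/2) − A(h))/(2 − 1) = (-0.0792544302)/1 = -0.0792544302
R = A(h/2) + (A(h/2) − A(h))/1 = 1.9006906487 − 0.0792544302 = 1.8214362185
Correction |R − A(h/2)| = 7.925e-02; gap |A(h/2) − A(h)| = 7.925e-02.

1.821436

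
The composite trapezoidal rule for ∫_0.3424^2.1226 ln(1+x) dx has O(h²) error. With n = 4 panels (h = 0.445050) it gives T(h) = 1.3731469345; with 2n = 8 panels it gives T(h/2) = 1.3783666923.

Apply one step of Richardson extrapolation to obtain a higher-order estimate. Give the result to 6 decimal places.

Error is O(h^2); halving h shrinks it by 2^2 = 4.
Numerator 4·A(h/2) − A(h) = 4·1.3783666923 − 1.3731469345 = 4.1403198347
Denominator 4 − 1 = 3.
Result: 1.3801066116
Gap between inputs: 5.220e-03; correction applied: +0.0017399193.

1.380107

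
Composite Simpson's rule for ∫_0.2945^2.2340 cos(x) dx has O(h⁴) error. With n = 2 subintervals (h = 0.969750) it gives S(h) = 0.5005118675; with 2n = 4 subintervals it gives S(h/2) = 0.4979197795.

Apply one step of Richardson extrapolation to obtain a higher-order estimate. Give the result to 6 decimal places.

Order 4 gives 2^r = 16 and 2^r − 1 = 15.
Weighted: 7.9667164720 − 0.5005118675 = 7.4662046045
Denominator 16 − 1 = 15.
R = 7.4662046045/15 = 0.4977469736

0.497747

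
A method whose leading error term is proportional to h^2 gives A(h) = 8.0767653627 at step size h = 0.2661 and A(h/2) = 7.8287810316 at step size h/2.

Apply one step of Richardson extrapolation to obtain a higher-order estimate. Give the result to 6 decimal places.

7.746120

Error is O(h^2); halving h shrinks it by 2^2 = 4.
Weighted: 31.3151241264 − 8.0767653627 = 23.2383587637
23.2383587637 ÷ 3 = 7.7461195879
Correction |R − A(h/2)| = 8.266e-02; gap |A(h/2) − A(h)| = 2.480e-01.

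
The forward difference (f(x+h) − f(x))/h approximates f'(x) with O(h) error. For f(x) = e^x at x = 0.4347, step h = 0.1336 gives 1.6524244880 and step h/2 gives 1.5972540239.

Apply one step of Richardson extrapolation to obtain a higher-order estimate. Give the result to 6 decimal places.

1.542084

r = 1: numerator weight 2, denominator 1.
2 × 1.5972540239 = 3.1945080478; 3.1945080478 − 1.6524244880 = 1.5420835598
Denominator 2 − 1 = 1.
(2 × 1.5972540239 − 1.6524244880)/(2 − 1) = 1.5420835598
Shift from A(h/2): −0.0551704641.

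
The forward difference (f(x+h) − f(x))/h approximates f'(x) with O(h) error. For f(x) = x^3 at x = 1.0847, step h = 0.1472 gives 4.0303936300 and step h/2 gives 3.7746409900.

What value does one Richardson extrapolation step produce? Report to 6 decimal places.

3.518888

r = 1: numerator weight 2, denominator 1.
2*3.7746409900 − 4.0303936300 = 3.5188883500
3.5188883500 ÷ 1 = 3.5188883500
Shift from A(h/2): −0.2557526400.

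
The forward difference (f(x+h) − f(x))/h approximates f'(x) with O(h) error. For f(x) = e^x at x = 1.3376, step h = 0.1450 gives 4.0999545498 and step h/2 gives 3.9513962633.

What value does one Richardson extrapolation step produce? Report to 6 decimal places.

3.802838

Leading term ∝ h^1; use weight 2 = 2^1.
2^1*A(h/2) = 7.9027925266; minus A(h) gives 3.8028379768.
R = 3.8028379768/1 = 3.8028379768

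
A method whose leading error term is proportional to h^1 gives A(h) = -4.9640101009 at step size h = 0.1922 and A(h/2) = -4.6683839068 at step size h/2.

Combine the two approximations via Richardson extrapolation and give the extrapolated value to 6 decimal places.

-4.372758

r = 1: numerator weight 2, denominator 1.
2·(-4.6683839068) = -9.3367678136; (-9.3367678136) − (-4.9640101009) = -4.3727577127
(2·(-4.6683839068) − (-4.9640101009))/(2 − 1) = -4.3727577127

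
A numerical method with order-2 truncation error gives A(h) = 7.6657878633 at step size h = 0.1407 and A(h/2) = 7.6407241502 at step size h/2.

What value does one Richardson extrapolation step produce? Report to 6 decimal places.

7.632370

Error is O(h^2); halving h shrinks it by 2^2 = 4.
Difference of the inputs: 7.6407241502 − 7.6657878633 = -0.0250637131
Divide by 2^2 − 1 = 3: (-0.0250637131)/3 = -0.0083545710
R = 7.6407241502 − 0.0083545710 = 7.6323695792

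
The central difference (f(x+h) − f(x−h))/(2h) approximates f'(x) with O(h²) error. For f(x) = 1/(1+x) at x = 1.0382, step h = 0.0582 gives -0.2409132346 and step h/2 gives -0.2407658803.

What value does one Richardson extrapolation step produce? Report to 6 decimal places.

Error is O(h^2); halving h shrinks it by 2^2 = 4.
Top: 4(-0.2407658803) − (-0.2409132346) = -0.7221502866
Extrapolated: (-0.7221502866) / 3 = -0.2407167622
Gap between inputs: 1.474e-04; correction applied: +0.0000491181.

-0.240717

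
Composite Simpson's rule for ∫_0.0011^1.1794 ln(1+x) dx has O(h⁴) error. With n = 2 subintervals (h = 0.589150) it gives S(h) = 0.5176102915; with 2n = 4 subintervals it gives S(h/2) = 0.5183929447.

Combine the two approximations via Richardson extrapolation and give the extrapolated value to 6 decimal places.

0.518445

r = 4, so 2^r = 16.
16*0.5183929447 − 0.5176102915 = 7.7766768237
Denominator 16 − 1 = 15.
Extrapolated: 7.7766768237 / 15 = 0.5184451216
Correction |R − A(h/2)| = 5.218e-05; gap |A(h/2) − A(h)| = 7.827e-04.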